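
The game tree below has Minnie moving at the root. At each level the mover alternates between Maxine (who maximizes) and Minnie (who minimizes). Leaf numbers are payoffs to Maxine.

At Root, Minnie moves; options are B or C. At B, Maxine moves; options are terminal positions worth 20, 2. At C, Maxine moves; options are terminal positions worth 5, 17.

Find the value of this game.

B (Maxine): max(20, 2) = 20
C (Maxine): max(5, 17) = 17
Root (Minnie): min(20, 17) = 17

17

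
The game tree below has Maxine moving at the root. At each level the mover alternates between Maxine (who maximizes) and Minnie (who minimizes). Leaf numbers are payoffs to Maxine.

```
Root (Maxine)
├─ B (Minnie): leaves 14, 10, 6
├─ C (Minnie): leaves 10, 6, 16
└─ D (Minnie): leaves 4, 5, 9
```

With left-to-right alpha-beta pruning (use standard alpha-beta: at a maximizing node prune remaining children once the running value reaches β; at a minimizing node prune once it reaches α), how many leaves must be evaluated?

6

B [α=-∞,β=+∞]: v=6
C [α=6,β=+∞]: v=6 after child 2 ≤ α → α-cutoff, skip 1
D [α=6,β=+∞]: v=4 after child 1 ≤ α → α-cutoff, skip 2
Root [α=-∞,β=+∞]: v=6
Leaves evaluated: 6 of 9.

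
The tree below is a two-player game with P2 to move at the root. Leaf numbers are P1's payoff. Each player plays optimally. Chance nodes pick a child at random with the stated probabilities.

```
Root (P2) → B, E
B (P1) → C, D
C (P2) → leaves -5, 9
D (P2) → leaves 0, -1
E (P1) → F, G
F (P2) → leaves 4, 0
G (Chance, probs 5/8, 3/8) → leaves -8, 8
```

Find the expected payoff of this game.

-1

C (P2): min(-5, 9) = -5
D (P2): min(0, -1) = -1
B (P1): max(-5, -1) = -1
F (P2): min(4, 0) = 0
G (Chance): 5/8·-8 + 3/8·8 = -2
E (P1): max(0, -2) = 0
Root (P2): min(-1, 0) = -1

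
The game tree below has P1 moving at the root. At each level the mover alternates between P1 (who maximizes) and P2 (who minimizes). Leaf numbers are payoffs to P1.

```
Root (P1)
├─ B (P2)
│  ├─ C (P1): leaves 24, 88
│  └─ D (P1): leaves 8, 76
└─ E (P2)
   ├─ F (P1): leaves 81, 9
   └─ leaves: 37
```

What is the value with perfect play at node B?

C: max(24, 88) = 88
D: max(8, 76) = 76
B: min(88, 76) = 76

76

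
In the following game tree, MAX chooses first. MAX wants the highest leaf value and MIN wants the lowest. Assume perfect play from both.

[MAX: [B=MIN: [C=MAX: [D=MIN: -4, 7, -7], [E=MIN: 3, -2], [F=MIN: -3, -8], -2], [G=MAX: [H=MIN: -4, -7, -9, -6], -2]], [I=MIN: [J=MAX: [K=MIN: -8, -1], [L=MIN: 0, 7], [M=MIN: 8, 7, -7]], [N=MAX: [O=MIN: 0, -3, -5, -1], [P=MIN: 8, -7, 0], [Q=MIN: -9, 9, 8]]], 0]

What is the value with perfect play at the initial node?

0

D (MIN): min(-4, 7, -7) = -7
E (MIN): min(3, -2) = -2
F (MIN): min(-3, -8) = -8
C (MAX): max(-7, -2, -8, -2) = -2
H (MIN): min(-4, -7, -9, -6) = -9
G (MAX): max(-9, -2) = -2
B (MIN): min(-2, -2) = -2
K (MIN): min(-8, -1) = -8
L (MIN): min(0, 7) = 0
M (MIN): min(8, 7, -7) = -7
J (MAX): max(-8, 0, -7) = 0
O (MIN): min(0, -3, -5, -1) = -5
P (MIN): min(8, -7, 0) = -7
Q (MIN): min(-9, 9, 8) = -9
N (MAX): max(-5, -7, -9) = -5
I (MIN): min(0, -5) = -5
Root (MAX): max(-2, -5, 0) = 0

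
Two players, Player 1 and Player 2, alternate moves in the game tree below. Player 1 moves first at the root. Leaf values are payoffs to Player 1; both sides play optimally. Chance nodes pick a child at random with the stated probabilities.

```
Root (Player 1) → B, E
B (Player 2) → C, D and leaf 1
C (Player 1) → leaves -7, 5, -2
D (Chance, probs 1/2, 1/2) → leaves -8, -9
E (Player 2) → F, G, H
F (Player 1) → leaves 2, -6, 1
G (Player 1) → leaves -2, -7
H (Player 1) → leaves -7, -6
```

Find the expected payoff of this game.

-6

C (Player 1): max(-7, 5, -2) = 5
D (Chance): 1/2·-8 + 1/2·-9 = -8.5
B (Player 2): min(5, -8.5, 1) = -8.5
F (Player 1): max(2, -6, 1) = 2
G (Player 1): max(-2, -7) = -2
H (Player 1): max(-7, -6) = -6
E (Player 2): min(2, -2, -6) = -6
Root (Player 1): max(-8.5, -6) = -6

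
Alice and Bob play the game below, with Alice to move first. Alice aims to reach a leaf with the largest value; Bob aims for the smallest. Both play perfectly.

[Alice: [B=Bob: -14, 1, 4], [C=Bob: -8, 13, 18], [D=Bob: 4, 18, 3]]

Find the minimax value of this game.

B (Bob): min(-14, 1, 4) = -14
C (Bob): min(-8, 13, 18) = -8
D (Bob): min(4, 18, 3) = 3
Root (Alice): max(-14, -8, 3) = 3

3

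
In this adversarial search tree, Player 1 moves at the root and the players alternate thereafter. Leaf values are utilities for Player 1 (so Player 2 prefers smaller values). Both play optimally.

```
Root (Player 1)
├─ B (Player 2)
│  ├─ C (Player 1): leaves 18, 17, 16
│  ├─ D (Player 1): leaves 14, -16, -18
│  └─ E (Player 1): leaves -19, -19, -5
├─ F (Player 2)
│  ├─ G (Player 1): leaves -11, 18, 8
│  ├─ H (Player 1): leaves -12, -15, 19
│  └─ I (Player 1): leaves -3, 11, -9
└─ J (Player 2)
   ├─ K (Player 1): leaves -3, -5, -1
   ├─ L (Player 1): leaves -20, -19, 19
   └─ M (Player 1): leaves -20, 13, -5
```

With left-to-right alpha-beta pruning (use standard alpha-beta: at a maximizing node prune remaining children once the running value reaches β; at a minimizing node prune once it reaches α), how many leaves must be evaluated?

21

C [α=-∞,β=+∞]: v=18
D [α=-∞,β=18]: v=14
E [α=-∞,β=14]: v=-5
B [α=-∞,β=+∞]: v=-5
G [α=-5,β=+∞]: v=18
H [α=-5,β=18]: v=19
I [α=-5,β=18]: v=11
F [α=-5,β=+∞]: v=11
K [α=11,β=+∞]: v=-1
J [α=11,β=+∞]: v=-1 after child 1 ≤ α → α-cutoff, skip 2
Root [α=-∞,β=+∞]: v=11
Leaves evaluated: 21 of 27.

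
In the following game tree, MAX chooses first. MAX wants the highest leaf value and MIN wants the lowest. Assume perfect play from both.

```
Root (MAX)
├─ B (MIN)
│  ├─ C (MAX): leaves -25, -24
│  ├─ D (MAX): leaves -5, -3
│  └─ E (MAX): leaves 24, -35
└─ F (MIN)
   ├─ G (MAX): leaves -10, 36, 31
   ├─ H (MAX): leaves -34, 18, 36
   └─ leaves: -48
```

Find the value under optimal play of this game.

C (MAX): max(-25, -24) = -24
D (MAX): max(-5, -3) = -3
E (MAX): max(24, -35) = 24
B (MIN): min(-24, -3, 24) = -24
G (MAX): max(-10, 36, 31) = 36
H (MAX): max(-34, 18, 36) = 36
F (MIN): min(36, 36, -48) = -48
Root (MAX): max(-24, -48) = -24

-24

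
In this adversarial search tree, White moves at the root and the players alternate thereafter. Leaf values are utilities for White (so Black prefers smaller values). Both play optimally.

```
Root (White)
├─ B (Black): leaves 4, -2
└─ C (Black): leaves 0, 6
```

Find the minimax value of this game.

0

B (Black): min(4, -2) = -2
C (Black): min(0, 6) = 0
Root (White): max(-2, 0) = 0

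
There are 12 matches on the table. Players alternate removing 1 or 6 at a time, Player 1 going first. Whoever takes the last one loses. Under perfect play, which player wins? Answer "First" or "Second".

Second

W/L table (W = player to move can force a win):
i:   0  1  2  3  4  5  6  7  8  9 10 11 12
     W  L  W  L  W  L  W  W  L  W  L  W  L
Position 12 is L, so the second player wins.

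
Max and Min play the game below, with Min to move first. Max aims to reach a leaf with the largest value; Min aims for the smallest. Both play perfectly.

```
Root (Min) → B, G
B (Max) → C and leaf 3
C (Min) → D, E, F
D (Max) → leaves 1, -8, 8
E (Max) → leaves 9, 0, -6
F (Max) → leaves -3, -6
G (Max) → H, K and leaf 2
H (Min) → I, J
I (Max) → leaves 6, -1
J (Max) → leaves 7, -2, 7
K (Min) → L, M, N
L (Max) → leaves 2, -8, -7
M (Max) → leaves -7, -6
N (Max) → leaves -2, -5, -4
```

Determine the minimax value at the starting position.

D (Max): max(1, -8, 8) = 8
E (Max): max(9, 0, -6) = 9
F (Max): max(-3, -6) = -3
C (Min): min(8, 9, -3) = -3
B (Max): max(-3, 3) = 3
I (Max): max(6, -1) = 6
J (Max): max(7, -2, 7) = 7
H (Min): min(6, 7) = 6
L (Max): max(2, -8, -7) = 2
M (Max): max(-7, -6) = -6
N (Max): max(-2, -5, -4) = -2
K (Min): min(2, -6, -2) = -6
G (Max): max(6, -6, 2) = 6
Root (Min): min(3, 6) = 3

3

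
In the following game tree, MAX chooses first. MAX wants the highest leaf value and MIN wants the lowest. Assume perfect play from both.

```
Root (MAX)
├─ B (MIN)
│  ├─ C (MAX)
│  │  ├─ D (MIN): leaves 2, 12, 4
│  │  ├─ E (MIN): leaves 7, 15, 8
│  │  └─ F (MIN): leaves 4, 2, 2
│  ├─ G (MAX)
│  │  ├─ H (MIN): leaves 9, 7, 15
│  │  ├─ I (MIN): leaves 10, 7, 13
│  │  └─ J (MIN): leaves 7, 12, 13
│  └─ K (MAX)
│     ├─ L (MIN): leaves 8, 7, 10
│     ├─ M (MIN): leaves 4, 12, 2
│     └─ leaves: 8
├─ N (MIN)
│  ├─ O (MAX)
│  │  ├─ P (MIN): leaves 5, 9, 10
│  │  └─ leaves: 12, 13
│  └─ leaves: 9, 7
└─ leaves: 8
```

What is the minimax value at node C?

7

D: min(2, 12, 4) = 2
E: min(7, 15, 8) = 7
F: min(4, 2, 2) = 2
C: max(2, 7, 2) = 7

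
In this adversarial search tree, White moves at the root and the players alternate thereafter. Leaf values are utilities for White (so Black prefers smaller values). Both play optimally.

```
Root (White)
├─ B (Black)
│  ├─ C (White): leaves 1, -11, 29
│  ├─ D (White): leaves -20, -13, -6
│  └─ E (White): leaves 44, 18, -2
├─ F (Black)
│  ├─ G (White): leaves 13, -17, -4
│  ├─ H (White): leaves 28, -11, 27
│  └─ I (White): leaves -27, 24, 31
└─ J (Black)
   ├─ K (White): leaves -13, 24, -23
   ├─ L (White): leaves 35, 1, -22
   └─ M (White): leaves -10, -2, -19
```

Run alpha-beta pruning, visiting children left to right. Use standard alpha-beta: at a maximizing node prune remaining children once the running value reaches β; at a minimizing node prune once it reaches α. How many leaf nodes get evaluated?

20

C [α=-∞,β=+∞]: v=29
D [α=-∞,β=29]: v=-6
E [α=-∞,β=-6]: v=44 after child 1 ≥ β → β-cutoff, skip 2
B [α=-∞,β=+∞]: v=-6
G [α=-6,β=+∞]: v=13
H [α=-6,β=13]: v=28 after child 1 ≥ β → β-cutoff, skip 2
I [α=-6,β=13]: v=24 after child 2 ≥ β → β-cutoff, skip 1
F [α=-6,β=+∞]: v=13
K [α=13,β=+∞]: v=24
L [α=13,β=24]: v=35 after child 1 ≥ β → β-cutoff, skip 2
M [α=13,β=24]: v=-2
J [α=13,β=+∞]: v=-2
Root [α=-∞,β=+∞]: v=13
Leaves evaluated: 20 of 27.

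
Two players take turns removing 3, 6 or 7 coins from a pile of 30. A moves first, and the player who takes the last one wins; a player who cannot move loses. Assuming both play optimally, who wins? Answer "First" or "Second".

W/L table (W = player to move can force a win):
i:   0  1  2  3  4  5  6  7  8  9 10 11 12 13 14 15 16 17 18 19 20 21 22 23 24 25 26 27 28 29 30
     L  L  L  W  W  W  W  W  W  W  L  L  L  W  W  W  W  W  W  W  L  L  L  W  W  W  W  W  W  W  L
Position 30 is L, so the second player wins.

Second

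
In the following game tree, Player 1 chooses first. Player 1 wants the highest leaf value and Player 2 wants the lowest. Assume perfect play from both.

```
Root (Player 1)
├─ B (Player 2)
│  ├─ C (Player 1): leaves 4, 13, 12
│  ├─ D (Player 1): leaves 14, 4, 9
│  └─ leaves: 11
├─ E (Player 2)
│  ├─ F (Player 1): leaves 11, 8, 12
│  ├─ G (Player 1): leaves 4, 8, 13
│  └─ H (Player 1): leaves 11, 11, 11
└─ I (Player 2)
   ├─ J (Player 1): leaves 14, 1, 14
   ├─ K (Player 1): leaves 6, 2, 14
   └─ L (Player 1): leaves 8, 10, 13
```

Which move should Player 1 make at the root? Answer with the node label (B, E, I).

C (Player 1): max(4, 13, 12) = 13
D (Player 1): max(14, 4, 9) = 14
B (Player 2): min(13, 14, 11) = 11
F (Player 1): max(11, 8, 12) = 12
G (Player 1): max(4, 8, 13) = 13
H (Player 1): max(11, 11, 11) = 11
E (Player 2): min(12, 13, 11) = 11
J (Player 1): max(14, 1, 14) = 14
K (Player 1): max(6, 2, 14) = 14
L (Player 1): max(8, 10, 13) = 13
I (Player 2): min(14, 14, 13) = 13
Root (Player 1): max(11, 11, 13) = 13
Player 1 picks the child with the highest value: I (value 13).

I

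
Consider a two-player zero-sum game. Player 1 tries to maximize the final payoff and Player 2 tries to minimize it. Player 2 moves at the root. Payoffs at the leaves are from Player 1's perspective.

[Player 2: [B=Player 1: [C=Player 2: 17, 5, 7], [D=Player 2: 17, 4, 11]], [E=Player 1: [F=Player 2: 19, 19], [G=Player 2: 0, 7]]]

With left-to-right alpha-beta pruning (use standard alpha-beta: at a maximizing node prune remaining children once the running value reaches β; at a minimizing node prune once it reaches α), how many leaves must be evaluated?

7

C [α=-∞,β=+∞]: v=5
D [α=5,β=+∞]: v=4 after child 2 ≤ α → α-cutoff, skip 1
B [α=-∞,β=+∞]: v=5
F [α=-∞,β=5]: v=19
E [α=-∞,β=5]: v=19 after child 1 ≥ β → β-cutoff, skip 1
Root [α=-∞,β=+∞]: v=5
Leaves evaluated: 7 of 10.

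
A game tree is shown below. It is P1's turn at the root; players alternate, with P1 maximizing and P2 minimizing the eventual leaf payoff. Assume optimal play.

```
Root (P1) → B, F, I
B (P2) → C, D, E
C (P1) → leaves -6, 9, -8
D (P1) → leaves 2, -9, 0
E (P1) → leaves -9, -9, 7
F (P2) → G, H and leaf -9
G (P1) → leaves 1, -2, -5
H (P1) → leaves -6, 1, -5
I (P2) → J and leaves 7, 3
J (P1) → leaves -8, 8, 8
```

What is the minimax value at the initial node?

3

C (P1): max(-6, 9, -8) = 9
D (P1): max(2, -9, 0) = 2
E (P1): max(-9, -9, 7) = 7
B (P2): min(9, 2, 7) = 2
G (P1): max(1, -2, -5) = 1
H (P1): max(-6, 1, -5) = 1
F (P2): min(1, 1, -9) = -9
J (P1): max(-8, 8, 8) = 8
I (P2): min(8, 7, 3) = 3
Root (P1): max(2, -9, 3) = 3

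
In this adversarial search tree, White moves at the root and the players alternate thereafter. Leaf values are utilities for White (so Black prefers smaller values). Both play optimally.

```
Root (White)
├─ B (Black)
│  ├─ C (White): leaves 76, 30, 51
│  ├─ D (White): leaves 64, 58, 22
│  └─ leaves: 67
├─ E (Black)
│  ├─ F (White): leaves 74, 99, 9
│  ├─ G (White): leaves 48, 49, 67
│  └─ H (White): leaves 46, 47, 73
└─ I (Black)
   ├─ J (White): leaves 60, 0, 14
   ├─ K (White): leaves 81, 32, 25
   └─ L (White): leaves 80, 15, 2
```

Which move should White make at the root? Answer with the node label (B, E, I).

C (White): max(76, 30, 51) = 76
D (White): max(64, 58, 22) = 64
B (Black): min(76, 64, 67) = 64
F (White): max(74, 99, 9) = 99
G (White): max(48, 49, 67) = 67
H (White): max(46, 47, 73) = 73
E (Black): min(99, 67, 73) = 67
J (White): max(60, 0, 14) = 60
K (White): max(81, 32, 25) = 81
L (White): max(80, 15, 2) = 80
I (Black): min(60, 81, 80) = 60
Root (White): max(64, 67, 60) = 67
White picks the child with the highest value: E (value 67).

E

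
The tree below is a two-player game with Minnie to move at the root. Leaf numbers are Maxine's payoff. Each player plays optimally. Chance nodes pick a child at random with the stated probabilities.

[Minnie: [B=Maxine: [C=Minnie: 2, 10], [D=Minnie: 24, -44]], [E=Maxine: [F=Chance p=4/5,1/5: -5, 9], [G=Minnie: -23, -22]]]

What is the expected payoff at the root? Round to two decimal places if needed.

-2.2

C (Minnie): min(2, 10) = 2
D (Minnie): min(24, -44) = -44
B (Maxine): max(2, -44) = 2
F (Chance): 4/5·-5 + 1/5·9 = -2.2
G (Minnie): min(-23, -22) = -23
E (Maxine): max(-2.2, -23) = -2.2
Root (Minnie): min(2, -2.2) = -2.2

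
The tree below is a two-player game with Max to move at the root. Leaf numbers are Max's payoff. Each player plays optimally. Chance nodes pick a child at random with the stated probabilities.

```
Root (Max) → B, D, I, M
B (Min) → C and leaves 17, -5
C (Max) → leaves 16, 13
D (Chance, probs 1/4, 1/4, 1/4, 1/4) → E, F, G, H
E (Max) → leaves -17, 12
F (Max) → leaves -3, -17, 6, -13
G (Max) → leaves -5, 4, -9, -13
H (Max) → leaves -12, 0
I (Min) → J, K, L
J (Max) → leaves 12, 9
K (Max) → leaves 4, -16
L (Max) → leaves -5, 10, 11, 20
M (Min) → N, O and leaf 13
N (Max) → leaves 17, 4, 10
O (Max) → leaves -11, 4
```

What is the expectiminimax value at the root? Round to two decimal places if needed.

5.5

C (Max): max(16, 13) = 16
B (Min): min(16, 17, -5) = -5
E (Max): max(-17, 12) = 12
F (Max): max(-3, -17, 6, -13) = 6
G (Max): max(-5, 4, -9, -13) = 4
H (Max): max(-12, 0) = 0
D (Chance): 1/4·12 + 1/4·6 + 1/4·4 + 1/4·0 = 5.5
J (Max): max(12, 9) = 12
K (Max): max(4, -16) = 4
L (Max): max(-5, 10, 11, 20) = 20
I (Min): min(12, 4, 20) = 4
N (Max): max(17, 4, 10) = 17
O (Max): max(-11, 4) = 4
M (Min): min(17, 4, 13) = 4
Root (Max): max(-5, 5.5, 4, 4) = 5.5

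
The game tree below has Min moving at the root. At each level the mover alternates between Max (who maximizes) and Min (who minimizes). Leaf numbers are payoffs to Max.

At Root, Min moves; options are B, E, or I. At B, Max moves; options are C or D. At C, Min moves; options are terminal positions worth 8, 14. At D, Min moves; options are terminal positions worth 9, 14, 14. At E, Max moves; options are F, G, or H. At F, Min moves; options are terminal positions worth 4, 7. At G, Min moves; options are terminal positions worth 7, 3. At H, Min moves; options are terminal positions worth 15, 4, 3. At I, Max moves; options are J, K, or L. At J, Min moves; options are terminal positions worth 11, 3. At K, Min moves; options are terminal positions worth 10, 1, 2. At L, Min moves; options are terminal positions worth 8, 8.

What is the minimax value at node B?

9

C: min(8, 14) = 8
D: min(9, 14, 14) = 9
B: max(8, 9) = 9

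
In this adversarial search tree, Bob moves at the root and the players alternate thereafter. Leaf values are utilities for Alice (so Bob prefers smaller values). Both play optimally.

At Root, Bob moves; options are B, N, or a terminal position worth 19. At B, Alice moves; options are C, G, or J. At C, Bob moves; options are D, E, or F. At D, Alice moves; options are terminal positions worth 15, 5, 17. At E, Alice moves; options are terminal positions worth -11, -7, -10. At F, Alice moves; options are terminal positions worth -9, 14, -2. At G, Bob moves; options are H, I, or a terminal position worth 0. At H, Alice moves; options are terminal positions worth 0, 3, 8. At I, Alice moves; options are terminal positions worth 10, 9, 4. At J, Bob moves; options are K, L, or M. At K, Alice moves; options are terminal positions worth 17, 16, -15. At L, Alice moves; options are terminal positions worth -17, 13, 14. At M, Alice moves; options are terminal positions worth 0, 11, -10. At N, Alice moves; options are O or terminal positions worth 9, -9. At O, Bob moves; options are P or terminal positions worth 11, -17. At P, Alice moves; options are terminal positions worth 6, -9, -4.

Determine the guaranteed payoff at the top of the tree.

9

D (Alice): max(15, 5, 17) = 17
E (Alice): max(-11, -7, -10) = -7
F (Alice): max(-9, 14, -2) = 14
C (Bob): min(17, -7, 14) = -7
H (Alice): max(0, 3, 8) = 8
I (Alice): max(10, 9, 4) = 10
G (Bob): min(8, 10, 0) = 0
K (Alice): max(17, 16, -15) = 17
L (Alice): max(-17, 13, 14) = 14
M (Alice): max(0, 11, -10) = 11
J (Bob): min(17, 14, 11) = 11
B (Alice): max(-7, 0, 11) = 11
P (Alice): max(6, -9, -4) = 6
O (Bob): min(6, 11, -17) = -17
N (Alice): max(-17, 9, -9) = 9
Root (Bob): min(11, 9, 19) = 9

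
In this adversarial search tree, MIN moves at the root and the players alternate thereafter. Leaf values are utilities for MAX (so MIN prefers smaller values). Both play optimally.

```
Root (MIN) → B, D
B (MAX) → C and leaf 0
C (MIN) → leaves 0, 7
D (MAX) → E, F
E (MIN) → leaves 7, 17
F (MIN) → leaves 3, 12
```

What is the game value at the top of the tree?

C (MIN): min(0, 7) = 0
B (MAX): max(0, 0) = 0
E (MIN): min(7, 17) = 7
F (MIN): min(3, 12) = 3
D (MAX): max(7, 3) = 7
Root (MIN): min(0, 7) = 0

0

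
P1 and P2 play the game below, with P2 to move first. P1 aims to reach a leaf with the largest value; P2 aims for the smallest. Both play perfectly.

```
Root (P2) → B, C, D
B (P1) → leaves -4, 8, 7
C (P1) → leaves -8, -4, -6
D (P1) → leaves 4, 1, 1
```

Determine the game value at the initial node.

B (P1): max(-4, 8, 7) = 8
C (P1): max(-8, -4, -6) = -4
D (P1): max(4, 1, 1) = 4
Root (P2): min(8, -4, 4) = -4

-4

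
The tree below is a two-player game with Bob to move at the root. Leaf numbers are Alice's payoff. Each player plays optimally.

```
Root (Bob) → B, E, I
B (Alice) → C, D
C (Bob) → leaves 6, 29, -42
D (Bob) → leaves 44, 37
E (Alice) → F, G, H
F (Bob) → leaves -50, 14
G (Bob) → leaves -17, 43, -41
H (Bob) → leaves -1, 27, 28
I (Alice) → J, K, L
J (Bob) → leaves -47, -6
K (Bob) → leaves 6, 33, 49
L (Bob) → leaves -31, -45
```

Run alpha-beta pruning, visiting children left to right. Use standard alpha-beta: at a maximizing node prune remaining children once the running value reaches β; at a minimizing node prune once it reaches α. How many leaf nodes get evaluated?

C [α=-∞,β=+∞]: v=-42
D [α=-42,β=+∞]: v=37
B [α=-∞,β=+∞]: v=37
F [α=-∞,β=37]: v=-50
G [α=-50,β=37]: v=-41
H [α=-41,β=37]: v=-1
E [α=-∞,β=37]: v=-1
J [α=-∞,β=-1]: v=-47
K [α=-47,β=-1]: v=6
I [α=-∞,β=-1]: v=6 after child 2 ≥ β → β-cutoff, skip 1
Root [α=-∞,β=+∞]: v=-1
Leaves evaluated: 18 of 20.

18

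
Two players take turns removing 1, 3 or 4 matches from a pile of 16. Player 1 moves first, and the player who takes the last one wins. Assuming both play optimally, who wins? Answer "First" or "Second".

Second

Compute winning (W) and losing (L) positions by backward induction:
i:   0  1  2  3  4  5  6  7  8  9 10 11 12 13 14 15 16
     L  W  L  W  W  W  W  L  W  L  W  W  W  W  L  W  L
Position 16 is L, so the second player wins.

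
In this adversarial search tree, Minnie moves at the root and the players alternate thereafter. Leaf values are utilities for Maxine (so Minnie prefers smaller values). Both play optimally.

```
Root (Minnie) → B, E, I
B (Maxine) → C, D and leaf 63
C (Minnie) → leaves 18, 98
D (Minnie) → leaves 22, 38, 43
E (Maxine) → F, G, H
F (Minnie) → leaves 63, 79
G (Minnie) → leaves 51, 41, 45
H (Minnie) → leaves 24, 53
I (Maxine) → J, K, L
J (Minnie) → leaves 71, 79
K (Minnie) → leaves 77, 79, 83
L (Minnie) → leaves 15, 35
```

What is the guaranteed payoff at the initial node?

C (Minnie): min(18, 98) = 18
D (Minnie): min(22, 38, 43) = 22
B (Maxine): max(18, 22, 63) = 63
F (Minnie): min(63, 79) = 63
G (Minnie): min(51, 41, 45) = 41
H (Minnie): min(24, 53) = 24
E (Maxine): max(63, 41, 24) = 63
J (Minnie): min(71, 79) = 71
K (Minnie): min(77, 79, 83) = 77
L (Minnie): min(15, 35) = 15
I (Maxine): max(71, 77, 15) = 77
Root (Minnie): min(63, 63, 77) = 63

63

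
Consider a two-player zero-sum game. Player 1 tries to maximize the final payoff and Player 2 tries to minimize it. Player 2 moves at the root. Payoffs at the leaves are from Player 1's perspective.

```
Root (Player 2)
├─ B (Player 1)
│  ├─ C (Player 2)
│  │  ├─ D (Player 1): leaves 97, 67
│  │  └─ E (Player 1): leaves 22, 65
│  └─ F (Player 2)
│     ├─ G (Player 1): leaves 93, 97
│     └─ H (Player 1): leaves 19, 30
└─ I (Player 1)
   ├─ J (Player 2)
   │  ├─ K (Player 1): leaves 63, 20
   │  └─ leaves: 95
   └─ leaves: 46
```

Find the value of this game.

63

D (Player 1): max(97, 67) = 97
E (Player 1): max(22, 65) = 65
C (Player 2): min(97, 65) = 65
G (Player 1): max(93, 97) = 97
H (Player 1): max(19, 30) = 30
F (Player 2): min(97, 30) = 30
B (Player 1): max(65, 30) = 65
K (Player 1): max(63, 20) = 63
J (Player 2): min(63, 95) = 63
I (Player 1): max(63, 46) = 63
Root (Player 2): min(65, 63) = 63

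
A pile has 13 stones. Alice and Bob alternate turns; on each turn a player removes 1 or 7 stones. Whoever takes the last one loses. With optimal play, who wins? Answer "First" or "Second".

W/L table (W = player to move can force a win):
i:   0  1  2  3  4  5  6  7  8  9 10 11 12 13
     W  L  W  L  W  L  W  L  W  L  W  L  W  L
Position 13 is L, so the second player wins.

Second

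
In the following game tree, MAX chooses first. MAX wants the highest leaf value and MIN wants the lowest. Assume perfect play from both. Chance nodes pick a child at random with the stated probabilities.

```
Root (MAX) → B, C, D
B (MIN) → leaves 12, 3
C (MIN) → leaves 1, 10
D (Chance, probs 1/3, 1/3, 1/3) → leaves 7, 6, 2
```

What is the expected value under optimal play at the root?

B (MIN): min(12, 3) = 3
C (MIN): min(1, 10) = 1
D (Chance): 1/3·7 + 1/3·6 + 1/3·2 = 5
Root (MAX): max(3, 1, 5) = 5

5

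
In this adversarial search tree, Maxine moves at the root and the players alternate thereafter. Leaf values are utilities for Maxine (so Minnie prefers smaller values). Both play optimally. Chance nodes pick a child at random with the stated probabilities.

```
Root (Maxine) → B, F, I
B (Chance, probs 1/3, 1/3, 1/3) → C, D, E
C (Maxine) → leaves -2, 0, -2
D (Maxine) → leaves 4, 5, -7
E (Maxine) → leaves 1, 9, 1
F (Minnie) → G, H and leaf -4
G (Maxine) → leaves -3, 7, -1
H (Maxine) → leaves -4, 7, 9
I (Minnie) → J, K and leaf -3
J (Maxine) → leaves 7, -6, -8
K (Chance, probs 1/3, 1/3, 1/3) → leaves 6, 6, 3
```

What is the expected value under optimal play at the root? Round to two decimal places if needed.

C (Maxine): max(-2, 0, -2) = 0
D (Maxine): max(4, 5, -7) = 5
E (Maxine): max(1, 9, 1) = 9
B (Chance): 1/3·0 + 1/3·5 + 1/3·9 = 4.67
G (Maxine): max(-3, 7, -1) = 7
H (Maxine): max(-4, 7, 9) = 9
F (Minnie): min(7, 9, -4) = -4
J (Maxine): max(7, -6, -8) = 7
K (Chance): 1/3·6 + 1/3·6 + 1/3·3 = 5
I (Minnie): min(7, 5, -3) = -3
Root (Maxine): max(4.67, -4, -3) = 4.67

4.67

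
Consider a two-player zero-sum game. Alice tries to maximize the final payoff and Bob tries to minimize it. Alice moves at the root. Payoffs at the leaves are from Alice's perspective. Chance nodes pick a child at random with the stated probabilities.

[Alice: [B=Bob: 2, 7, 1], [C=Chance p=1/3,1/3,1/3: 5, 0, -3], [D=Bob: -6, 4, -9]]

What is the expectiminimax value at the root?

B (Bob): min(2, 7, 1) = 1
C (Chance): 1/3·5 + 1/3·0 + 1/3·-3 = 0.67
D (Bob): min(-6, 4, -9) = -9
Root (Alice): max(1, 0.67, -9) = 1

1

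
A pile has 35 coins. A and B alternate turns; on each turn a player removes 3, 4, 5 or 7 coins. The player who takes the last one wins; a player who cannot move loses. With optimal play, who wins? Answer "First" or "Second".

Compute winning (W) and losing (L) positions by backward induction:
i:   0  1  2  3  4  5  6  7  8  9 10 11 12 13 14 15 16 17 18 19 20 21 22 23 24 25 26 27 28 29 30 31 32 33 34 35
     L  L  L  W  W  W  W  W  W  W  L  L  L  W  W  W  W  W  W  W  L  L  L  W  W  W  W  W  W  W  L  L  L  W  W  W
Position 35 is W, so the first player wins.

First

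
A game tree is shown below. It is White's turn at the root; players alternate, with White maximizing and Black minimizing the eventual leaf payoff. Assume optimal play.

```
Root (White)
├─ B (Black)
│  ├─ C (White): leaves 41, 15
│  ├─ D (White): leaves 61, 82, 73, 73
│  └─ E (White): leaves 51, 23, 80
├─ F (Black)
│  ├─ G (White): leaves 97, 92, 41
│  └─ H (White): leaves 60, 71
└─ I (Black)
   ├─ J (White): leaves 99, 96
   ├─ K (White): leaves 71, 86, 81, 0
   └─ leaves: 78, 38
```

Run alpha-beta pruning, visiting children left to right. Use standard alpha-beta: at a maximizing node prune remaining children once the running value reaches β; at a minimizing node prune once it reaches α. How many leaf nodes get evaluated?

17

C [α=-∞,β=+∞]: v=41
D [α=-∞,β=41]: v=61 after child 1 ≥ β → β-cutoff, skip 3
E [α=-∞,β=41]: v=51 after child 1 ≥ β → β-cutoff, skip 2
B [α=-∞,β=+∞]: v=41
G [α=41,β=+∞]: v=97
H [α=41,β=97]: v=71
F [α=41,β=+∞]: v=71
J [α=71,β=+∞]: v=99
K [α=71,β=99]: v=86
I [α=71,β=+∞]: v=38
Root [α=-∞,β=+∞]: v=71
Leaves evaluated: 17 of 22.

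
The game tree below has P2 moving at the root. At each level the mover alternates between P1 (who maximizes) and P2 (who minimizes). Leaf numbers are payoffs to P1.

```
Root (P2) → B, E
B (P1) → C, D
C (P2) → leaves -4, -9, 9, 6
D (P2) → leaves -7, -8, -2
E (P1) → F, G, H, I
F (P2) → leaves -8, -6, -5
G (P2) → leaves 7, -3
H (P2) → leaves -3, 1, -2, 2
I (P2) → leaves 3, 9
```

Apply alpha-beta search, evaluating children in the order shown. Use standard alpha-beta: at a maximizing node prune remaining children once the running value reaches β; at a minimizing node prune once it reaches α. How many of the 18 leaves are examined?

10

C [α=-∞,β=+∞]: v=-9
D [α=-9,β=+∞]: v=-8
B [α=-∞,β=+∞]: v=-8
F [α=-∞,β=-8]: v=-8
E [α=-∞,β=-8]: v=-8 after child 1 ≥ β → β-cutoff, skip 3
Root [α=-∞,β=+∞]: v=-8
Leaves evaluated: 10 of 18.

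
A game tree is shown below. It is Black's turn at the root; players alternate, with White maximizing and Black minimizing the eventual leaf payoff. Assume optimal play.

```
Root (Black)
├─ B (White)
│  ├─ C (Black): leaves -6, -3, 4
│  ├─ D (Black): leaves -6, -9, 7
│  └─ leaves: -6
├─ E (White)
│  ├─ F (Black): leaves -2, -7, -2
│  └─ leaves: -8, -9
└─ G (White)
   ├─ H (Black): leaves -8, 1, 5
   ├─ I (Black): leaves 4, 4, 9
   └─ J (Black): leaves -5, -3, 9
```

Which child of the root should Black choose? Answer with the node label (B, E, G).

C (Black): min(-6, -3, 4) = -6
D (Black): min(-6, -9, 7) = -9
B (White): max(-6, -9, -6) = -6
F (Black): min(-2, -7, -2) = -7
E (White): max(-7, -8, -9) = -7
H (Black): min(-8, 1, 5) = -8
I (Black): min(4, 4, 9) = 4
J (Black): min(-5, -3, 9) = -5
G (White): max(-8, 4, -5) = 4
Root (Black): min(-6, -7, 4) = -7
Black picks the child with the lowest value: E (value -7).

E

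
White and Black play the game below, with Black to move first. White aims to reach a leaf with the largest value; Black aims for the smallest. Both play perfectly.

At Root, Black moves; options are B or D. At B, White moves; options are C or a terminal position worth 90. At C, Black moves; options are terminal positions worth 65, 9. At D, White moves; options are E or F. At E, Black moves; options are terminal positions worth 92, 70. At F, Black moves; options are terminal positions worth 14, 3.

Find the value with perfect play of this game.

C (Black): min(65, 9) = 9
B (White): max(9, 90) = 90
E (Black): min(92, 70) = 70
F (Black): min(14, 3) = 3
D (White): max(70, 3) = 70
Root (Black): min(90, 70) = 70

70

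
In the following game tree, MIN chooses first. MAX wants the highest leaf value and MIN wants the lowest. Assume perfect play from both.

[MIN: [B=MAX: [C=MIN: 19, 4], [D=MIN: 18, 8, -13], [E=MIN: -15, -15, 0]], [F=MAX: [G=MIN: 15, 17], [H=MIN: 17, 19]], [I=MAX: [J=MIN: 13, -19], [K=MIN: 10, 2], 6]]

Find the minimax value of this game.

4

C (MIN): min(19, 4) = 4
D (MIN): min(18, 8, -13) = -13
E (MIN): min(-15, -15, 0) = -15
B (MAX): max(4, -13, -15) = 4
G (MIN): min(15, 17) = 15
H (MIN): min(17, 19) = 17
F (MAX): max(15, 17) = 17
J (MIN): min(13, -19) = -19
K (MIN): min(10, 2) = 2
I (MAX): max(-19, 2, 6) = 6
Root (MIN): min(4, 17, 6) = 4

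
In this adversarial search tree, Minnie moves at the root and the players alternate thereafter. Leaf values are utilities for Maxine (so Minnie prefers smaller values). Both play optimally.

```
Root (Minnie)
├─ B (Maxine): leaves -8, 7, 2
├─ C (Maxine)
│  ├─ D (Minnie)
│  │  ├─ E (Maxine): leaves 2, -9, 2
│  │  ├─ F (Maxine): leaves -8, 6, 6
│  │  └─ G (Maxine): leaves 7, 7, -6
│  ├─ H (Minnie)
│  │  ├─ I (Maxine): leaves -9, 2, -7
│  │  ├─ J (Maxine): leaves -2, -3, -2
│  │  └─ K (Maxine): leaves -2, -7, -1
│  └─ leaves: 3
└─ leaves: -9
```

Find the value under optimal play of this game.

B (Maxine): max(-8, 7, 2) = 7
E (Maxine): max(2, -9, 2) = 2
F (Maxine): max(-8, 6, 6) = 6
G (Maxine): max(7, 7, -6) = 7
D (Minnie): min(2, 6, 7) = 2
I (Maxine): max(-9, 2, -7) = 2
J (Maxine): max(-2, -3, -2) = -2
K (Maxine): max(-2, -7, -1) = -1
H (Minnie): min(2, -2, -1) = -2
C (Maxine): max(2, -2, 3) = 3
Root (Minnie): min(7, 3, -9) = -9

-9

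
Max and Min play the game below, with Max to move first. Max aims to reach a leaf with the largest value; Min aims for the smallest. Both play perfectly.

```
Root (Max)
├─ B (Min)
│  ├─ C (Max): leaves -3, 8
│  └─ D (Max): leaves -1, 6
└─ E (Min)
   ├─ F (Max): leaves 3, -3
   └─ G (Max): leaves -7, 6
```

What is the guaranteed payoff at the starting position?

6

C (Max): max(-3, 8) = 8
D (Max): max(-1, 6) = 6
B (Min): min(8, 6) = 6
F (Max): max(3, -3) = 3
G (Max): max(-7, 6) = 6
E (Min): min(3, 6) = 3
Root (Max): max(6, 3) = 6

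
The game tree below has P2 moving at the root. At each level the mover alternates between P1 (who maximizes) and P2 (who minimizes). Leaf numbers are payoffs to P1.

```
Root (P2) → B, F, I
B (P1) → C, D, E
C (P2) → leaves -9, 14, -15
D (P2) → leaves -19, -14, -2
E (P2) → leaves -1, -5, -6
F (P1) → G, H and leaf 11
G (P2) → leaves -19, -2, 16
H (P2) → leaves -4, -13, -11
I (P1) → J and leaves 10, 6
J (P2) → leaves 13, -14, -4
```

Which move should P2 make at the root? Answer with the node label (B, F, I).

C (P2): min(-9, 14, -15) = -15
D (P2): min(-19, -14, -2) = -19
E (P2): min(-1, -5, -6) = -6
B (P1): max(-15, -19, -6) = -6
G (P2): min(-19, -2, 16) = -19
H (P2): min(-4, -13, -11) = -13
F (P1): max(-19, -13, 11) = 11
J (P2): min(13, -14, -4) = -14
I (P1): max(-14, 10, 6) = 10
Root (P2): min(-6, 11, 10) = -6
P2 picks the child with the lowest value: B (value -6).

B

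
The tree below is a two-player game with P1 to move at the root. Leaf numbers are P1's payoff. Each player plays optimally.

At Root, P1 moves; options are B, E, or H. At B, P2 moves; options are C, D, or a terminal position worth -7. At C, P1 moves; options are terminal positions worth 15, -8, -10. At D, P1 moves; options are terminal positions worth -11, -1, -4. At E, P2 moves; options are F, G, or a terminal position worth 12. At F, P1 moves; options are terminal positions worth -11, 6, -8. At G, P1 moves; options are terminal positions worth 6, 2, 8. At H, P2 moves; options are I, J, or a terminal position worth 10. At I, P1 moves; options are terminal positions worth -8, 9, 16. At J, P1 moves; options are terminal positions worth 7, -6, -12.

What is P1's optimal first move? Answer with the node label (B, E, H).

H

C (P1): max(15, -8, -10) = 15
D (P1): max(-11, -1, -4) = -1
B (P2): min(15, -1, -7) = -7
F (P1): max(-11, 6, -8) = 6
G (P1): max(6, 2, 8) = 8
E (P2): min(6, 8, 12) = 6
I (P1): max(-8, 9, 16) = 16
J (P1): max(7, -6, -12) = 7
H (P2): min(16, 7, 10) = 7
Root (P1): max(-7, 6, 7) = 7
P1 picks the child with the highest value: H (value 7).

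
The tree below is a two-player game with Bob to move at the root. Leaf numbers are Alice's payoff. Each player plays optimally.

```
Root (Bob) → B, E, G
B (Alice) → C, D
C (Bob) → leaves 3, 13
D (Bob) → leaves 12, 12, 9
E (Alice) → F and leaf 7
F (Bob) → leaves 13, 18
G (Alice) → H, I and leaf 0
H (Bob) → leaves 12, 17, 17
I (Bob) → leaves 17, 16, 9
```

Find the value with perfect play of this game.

C (Bob): min(3, 13) = 3
D (Bob): min(12, 12, 9) = 9
B (Alice): max(3, 9) = 9
F (Bob): min(13, 18) = 13
E (Alice): max(13, 7) = 13
H (Bob): min(12, 17, 17) = 12
I (Bob): min(17, 16, 9) = 9
G (Alice): max(12, 9, 0) = 12
Root (Bob): min(9, 13, 12) = 9

9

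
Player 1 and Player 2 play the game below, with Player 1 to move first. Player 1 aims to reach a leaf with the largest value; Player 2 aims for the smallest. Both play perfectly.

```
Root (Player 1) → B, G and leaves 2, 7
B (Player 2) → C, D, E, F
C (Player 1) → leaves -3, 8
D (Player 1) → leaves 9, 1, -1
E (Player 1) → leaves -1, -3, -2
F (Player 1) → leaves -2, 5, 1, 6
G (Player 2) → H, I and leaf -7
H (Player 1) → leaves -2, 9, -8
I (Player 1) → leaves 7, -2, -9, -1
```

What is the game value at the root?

C (Player 1): max(-3, 8) = 8
D (Player 1): max(9, 1, -1) = 9
E (Player 1): max(-1, -3, -2) = -1
F (Player 1): max(-2, 5, 1, 6) = 6
B (Player 2): min(8, 9, -1, 6) = -1
H (Player 1): max(-2, 9, -8) = 9
I (Player 1): max(7, -2, -9, -1) = 7
G (Player 2): min(9, 7, -7) = -7
Root (Player 1): max(-1, -7, 2, 7) = 7

7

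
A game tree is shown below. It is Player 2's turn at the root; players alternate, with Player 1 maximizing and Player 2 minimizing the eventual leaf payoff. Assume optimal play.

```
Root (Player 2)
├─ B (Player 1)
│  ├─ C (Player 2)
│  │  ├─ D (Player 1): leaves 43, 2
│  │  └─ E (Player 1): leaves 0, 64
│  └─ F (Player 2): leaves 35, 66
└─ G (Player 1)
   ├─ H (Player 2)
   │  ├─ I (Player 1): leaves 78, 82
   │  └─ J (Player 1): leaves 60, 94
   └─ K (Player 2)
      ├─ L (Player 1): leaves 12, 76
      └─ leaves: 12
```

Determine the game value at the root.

D (Player 1): max(43, 2) = 43
E (Player 1): max(0, 64) = 64
C (Player 2): min(43, 64) = 43
F (Player 2): min(35, 66) = 35
B (Player 1): max(43, 35) = 43
I (Player 1): max(78, 82) = 82
J (Player 1): max(60, 94) = 94
H (Player 2): min(82, 94) = 82
L (Player 1): max(12, 76) = 76
K (Player 2): min(76, 12) = 12
G (Player 1): max(82, 12) = 82
Root (Player 2): min(43, 82) = 43

43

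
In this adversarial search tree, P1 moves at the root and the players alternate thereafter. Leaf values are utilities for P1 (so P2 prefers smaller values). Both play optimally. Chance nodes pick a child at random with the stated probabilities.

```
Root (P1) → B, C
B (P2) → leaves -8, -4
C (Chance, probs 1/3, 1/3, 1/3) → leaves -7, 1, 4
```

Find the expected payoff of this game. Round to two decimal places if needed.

-0.67

B (P2): min(-8, -4) = -8
C (Chance): 1/3·-7 + 1/3·1 + 1/3·4 = -0.67
Root (P1): max(-8, -0.67) = -0.67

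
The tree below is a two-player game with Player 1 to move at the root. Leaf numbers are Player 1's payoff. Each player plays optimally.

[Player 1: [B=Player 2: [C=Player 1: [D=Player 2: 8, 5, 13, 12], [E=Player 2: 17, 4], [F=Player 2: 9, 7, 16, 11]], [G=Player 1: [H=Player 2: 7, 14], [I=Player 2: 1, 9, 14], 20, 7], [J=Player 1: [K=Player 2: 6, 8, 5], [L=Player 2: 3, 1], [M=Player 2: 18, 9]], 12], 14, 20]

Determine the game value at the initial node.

D (Player 2): min(8, 5, 13, 12) = 5
E (Player 2): min(17, 4) = 4
F (Player 2): min(9, 7, 16, 11) = 7
C (Player 1): max(5, 4, 7) = 7
H (Player 2): min(7, 14) = 7
I (Player 2): min(1, 9, 14) = 1
G (Player 1): max(7, 1, 20, 7) = 20
K (Player 2): min(6, 8, 5) = 5
L (Player 2): min(3, 1) = 1
M (Player 2): min(18, 9) = 9
J (Player 1): max(5, 1, 9) = 9
B (Player 2): min(7, 20, 9, 12) = 7
Root (Player 1): max(7, 14, 20) = 20

20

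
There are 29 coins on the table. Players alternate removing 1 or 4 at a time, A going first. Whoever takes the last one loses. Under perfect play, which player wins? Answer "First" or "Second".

Compute winning (W) and losing (L) positions by backward induction:
i:   0  1  2  3  4  5  6  7  8  9 10 11 12 13 14 15 16 17 18 19 20 21 22 23 24 25 26 27 28 29
     W  L  W  L  W  W  L  W  L  W  W  L  W  L  W  W  L  W  L  W  W  L  W  L  W  W  L  W  L  W
Position 29 is W, so the first player wins.

First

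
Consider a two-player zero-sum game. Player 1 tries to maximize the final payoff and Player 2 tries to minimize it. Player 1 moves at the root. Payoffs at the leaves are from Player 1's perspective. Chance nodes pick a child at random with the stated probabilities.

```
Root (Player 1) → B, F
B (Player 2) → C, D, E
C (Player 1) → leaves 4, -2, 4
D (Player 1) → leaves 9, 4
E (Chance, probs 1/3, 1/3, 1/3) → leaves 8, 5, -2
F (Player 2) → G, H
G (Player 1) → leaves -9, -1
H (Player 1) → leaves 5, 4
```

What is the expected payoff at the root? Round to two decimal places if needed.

C (Player 1): max(4, -2, 4) = 4
D (Player 1): max(9, 4) = 9
E (Chance): 1/3·8 + 1/3·5 + 1/3·-2 = 3.67
B (Player 2): min(4, 9, 3.67) = 3.67
G (Player 1): max(-9, -1) = -1
H (Player 1): max(5, 4) = 5
F (Player 2): min(-1, 5) = -1
Root (Player 1): max(3.67, -1) = 3.67

3.67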